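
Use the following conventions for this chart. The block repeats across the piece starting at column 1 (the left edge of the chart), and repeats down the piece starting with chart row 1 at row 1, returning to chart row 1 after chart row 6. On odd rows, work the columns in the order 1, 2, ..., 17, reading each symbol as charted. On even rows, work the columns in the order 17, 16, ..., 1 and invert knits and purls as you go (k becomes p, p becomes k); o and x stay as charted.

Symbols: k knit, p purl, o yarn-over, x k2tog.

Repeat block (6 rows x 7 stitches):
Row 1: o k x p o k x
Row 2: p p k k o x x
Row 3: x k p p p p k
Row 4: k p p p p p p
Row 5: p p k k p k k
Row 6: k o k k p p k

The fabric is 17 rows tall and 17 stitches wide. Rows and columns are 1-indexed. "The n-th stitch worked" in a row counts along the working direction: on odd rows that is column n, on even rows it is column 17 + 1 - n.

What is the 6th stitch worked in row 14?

For row 14: chart row = ((14-1) mod 6) + 1 = 2; this is a WS (even) row.
Chart row 2 tiled across columns 1-17: p p k k o x x p p k k o x x p p k
WS: work from column 17 back to column 1 (reverse the tiled row), swapping k<->p (o and x unchanged).
Row 14 as worked: p k k x x o p p k k x x o p p k k
Stitch 6 in working order -> o

Stitch:
o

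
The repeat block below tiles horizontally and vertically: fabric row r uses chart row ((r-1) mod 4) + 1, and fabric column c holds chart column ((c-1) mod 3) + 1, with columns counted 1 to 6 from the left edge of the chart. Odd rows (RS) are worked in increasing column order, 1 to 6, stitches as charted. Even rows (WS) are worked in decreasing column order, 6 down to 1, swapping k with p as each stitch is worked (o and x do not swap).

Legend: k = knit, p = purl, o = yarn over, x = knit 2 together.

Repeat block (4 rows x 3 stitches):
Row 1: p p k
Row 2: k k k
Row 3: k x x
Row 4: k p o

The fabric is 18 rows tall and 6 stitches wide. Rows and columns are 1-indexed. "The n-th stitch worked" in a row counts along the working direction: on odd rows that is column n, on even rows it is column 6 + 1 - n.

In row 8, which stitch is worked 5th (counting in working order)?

Row 8 uses chart row ((8-1) mod 4)+1 = 4. Row 8 is even, so WS.
Chart row 4 tiled across columns 1-6: k p o k p o
WS row: flip the tiled sequence (start at column 6) and apply k<->p; o and x stay.
Row 8 as worked: o k p o k p
The 5th stitch worked is k.

Stitch:
k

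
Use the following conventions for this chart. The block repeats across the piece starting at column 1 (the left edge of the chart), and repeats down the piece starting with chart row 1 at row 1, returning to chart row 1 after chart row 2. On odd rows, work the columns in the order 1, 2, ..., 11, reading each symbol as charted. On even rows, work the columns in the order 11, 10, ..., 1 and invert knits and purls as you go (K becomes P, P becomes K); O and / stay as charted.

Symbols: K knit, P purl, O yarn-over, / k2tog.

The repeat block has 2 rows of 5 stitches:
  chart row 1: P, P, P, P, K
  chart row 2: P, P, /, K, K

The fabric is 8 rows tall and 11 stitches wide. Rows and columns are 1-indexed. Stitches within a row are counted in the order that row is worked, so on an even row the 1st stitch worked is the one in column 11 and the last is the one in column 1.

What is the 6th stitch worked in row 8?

For row 8: chart row = ((8-1) mod 2) + 1 = 2; this is a WS (even) row.
Chart row 2 tiled across columns 1-11: P P / K K P P / K K P
Wrong side: read the tiled row from column 11 down to 1 and exchange K with P (leave O, /).
Row 8 as worked: K P P / K K P P / K K
The 6th stitch worked is K.

Stitch:
K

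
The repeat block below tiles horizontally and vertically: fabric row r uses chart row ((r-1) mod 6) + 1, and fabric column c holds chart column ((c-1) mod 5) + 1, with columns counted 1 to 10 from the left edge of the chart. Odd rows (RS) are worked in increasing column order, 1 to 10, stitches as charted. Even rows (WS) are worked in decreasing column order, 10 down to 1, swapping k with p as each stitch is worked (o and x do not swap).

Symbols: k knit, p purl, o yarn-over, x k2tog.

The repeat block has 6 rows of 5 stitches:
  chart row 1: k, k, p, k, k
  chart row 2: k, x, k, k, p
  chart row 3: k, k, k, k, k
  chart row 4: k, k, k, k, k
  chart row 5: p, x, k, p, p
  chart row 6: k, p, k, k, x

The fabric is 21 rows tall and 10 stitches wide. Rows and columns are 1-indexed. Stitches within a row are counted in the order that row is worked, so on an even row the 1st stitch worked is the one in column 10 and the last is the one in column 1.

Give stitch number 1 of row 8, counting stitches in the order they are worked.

Row 8 uses chart row ((8-1) mod 6)+1 = 2. Row 8 is even, so WS.
Chart row 2 tiled across columns 1-10: k x k k p k x k k p
WS: work from column 10 back to column 1 (reverse the tiled row), swapping k<->p (o and x unchanged).
Row 8 as worked: k p p x p k p p x p
Stitch 1 in working order -> k

Stitch:
k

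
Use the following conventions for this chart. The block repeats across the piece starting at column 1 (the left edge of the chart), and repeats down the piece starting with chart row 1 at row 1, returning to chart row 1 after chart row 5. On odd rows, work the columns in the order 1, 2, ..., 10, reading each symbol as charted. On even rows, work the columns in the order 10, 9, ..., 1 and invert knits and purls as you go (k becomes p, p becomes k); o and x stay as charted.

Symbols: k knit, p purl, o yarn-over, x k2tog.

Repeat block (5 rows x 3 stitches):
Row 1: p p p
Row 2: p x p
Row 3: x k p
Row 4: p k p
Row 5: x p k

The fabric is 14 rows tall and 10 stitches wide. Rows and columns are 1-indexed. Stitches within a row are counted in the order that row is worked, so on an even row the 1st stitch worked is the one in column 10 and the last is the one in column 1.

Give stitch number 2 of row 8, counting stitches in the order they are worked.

Row 8: (8-1) mod 5 = 2, so use chart row 3. Even row -> WS.
Chart row 3 tiled across columns 1-10: x k p x k p x k p x
Wrong side: read the tiled row from column 10 down to 1 and exchange k with p (leave o, x).
Row 8 as worked: x k p x k p x k p x
The 2nd stitch worked is k.

== STITCH ==
k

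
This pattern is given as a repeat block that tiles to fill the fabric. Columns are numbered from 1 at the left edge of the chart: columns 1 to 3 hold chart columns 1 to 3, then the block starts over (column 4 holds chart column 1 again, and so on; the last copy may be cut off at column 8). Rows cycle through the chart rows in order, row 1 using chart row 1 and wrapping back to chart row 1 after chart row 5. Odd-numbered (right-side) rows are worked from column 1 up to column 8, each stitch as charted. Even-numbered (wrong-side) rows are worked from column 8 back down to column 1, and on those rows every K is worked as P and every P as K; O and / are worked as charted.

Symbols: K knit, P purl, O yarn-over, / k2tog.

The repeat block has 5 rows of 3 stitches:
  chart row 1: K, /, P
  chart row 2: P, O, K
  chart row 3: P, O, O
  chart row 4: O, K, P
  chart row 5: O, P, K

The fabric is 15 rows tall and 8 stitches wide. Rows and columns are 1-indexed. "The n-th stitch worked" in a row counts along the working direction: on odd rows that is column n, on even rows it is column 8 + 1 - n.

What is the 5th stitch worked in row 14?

Row 14: (14-1) mod 5 = 3, so use chart row 4. Even row -> WS.
Chart row 4 tiled across columns 1-8: O K P O K P O K
WS row: flip the tiled sequence (start at column 8) and apply K<->P; O and / stay.
Row 14 as worked: P O K P O K P O
The 5th stitch worked is O.

Stitch:
O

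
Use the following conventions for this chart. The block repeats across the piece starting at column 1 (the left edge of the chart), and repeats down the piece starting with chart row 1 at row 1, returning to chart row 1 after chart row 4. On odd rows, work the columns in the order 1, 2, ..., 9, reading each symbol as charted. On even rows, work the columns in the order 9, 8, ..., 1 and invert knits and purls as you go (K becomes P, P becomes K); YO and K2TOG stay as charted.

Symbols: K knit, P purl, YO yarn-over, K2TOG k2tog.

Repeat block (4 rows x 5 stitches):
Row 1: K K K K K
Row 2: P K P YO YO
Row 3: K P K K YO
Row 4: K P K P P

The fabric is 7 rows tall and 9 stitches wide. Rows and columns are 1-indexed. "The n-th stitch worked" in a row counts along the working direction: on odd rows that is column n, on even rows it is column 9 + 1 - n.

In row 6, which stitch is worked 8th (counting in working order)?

Result:
P

Derivation:
Row 6: (6-1) mod 4 = 1, so use chart row 2. Even row -> WS.
Chart row 2 tiled across columns 1-9: P K P YO YO P K P YO
Wrong side: read the tiled row from column 9 down to 1 and exchange K with P (leave YO, K2TOG).
Row 6 as worked: YO K P K YO YO K P K
The 8th stitch worked is P.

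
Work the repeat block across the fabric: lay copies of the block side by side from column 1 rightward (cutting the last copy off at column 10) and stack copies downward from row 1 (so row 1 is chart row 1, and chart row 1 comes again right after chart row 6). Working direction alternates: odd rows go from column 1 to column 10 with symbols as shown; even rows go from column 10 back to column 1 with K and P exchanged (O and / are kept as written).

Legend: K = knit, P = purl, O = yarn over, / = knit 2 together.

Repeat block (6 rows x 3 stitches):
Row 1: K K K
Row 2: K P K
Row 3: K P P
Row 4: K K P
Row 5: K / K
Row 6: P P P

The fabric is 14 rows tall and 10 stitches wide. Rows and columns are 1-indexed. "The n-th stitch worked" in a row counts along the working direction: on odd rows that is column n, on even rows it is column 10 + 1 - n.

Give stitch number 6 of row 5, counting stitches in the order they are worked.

Result:
K

Derivation:
Row 5: (5-1) mod 6 = 4, so use chart row 5. Odd row -> RS.
Chart row 5 tiled across columns 1-10: K / K K / K K / K K
RS row: no reversal, no swap; stitch n worked = column n.
The 6th stitch worked is K.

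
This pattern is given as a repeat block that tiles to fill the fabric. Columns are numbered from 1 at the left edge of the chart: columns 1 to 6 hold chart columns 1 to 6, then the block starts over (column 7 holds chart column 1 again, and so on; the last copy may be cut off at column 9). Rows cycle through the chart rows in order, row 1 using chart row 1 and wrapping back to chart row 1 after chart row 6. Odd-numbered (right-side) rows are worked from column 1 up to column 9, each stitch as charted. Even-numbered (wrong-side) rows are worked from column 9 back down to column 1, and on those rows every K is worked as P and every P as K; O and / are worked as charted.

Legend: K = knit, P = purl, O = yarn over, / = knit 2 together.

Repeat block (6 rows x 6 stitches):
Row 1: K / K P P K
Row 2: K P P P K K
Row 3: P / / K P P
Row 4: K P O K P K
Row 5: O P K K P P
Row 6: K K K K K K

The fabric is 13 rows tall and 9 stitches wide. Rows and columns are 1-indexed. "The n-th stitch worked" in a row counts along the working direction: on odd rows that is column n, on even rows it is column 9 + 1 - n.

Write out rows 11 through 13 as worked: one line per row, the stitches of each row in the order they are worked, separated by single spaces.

Row 11: chart row 5, RS - tile across columns 1-9 and work as-is.
Row 12: chart row 6, WS - tiled (columns 1-9): K K K K K K K K K; work from column 9 back to 1 with K<->P swapped.
Row 13: chart row 1, RS - tile across columns 1-9 and work as-is.

Rows as worked:
O P K K P P O P K
P P P P P P P P P
K / K P P K K / K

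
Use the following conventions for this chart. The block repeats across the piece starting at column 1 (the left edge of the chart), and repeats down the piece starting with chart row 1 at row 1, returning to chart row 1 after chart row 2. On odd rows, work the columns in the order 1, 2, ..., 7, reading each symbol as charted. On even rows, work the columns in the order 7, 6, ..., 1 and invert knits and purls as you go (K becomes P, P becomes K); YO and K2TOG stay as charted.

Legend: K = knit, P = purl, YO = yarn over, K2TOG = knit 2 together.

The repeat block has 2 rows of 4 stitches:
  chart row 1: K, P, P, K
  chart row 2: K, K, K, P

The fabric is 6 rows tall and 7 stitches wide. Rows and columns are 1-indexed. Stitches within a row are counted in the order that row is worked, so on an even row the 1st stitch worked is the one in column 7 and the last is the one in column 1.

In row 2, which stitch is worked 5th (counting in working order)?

== STITCH ==
P

Derivation:
Row 2 uses chart row ((2-1) mod 2)+1 = 2. Row 2 is even, so WS.
Chart row 2 tiled across columns 1-7: K K K P K K K
WS row: flip the tiled sequence (start at column 7) and apply K<->P; YO and K2TOG stay.
Row 2 as worked: P P P K P P P
Counting 5 along the worked row gives P.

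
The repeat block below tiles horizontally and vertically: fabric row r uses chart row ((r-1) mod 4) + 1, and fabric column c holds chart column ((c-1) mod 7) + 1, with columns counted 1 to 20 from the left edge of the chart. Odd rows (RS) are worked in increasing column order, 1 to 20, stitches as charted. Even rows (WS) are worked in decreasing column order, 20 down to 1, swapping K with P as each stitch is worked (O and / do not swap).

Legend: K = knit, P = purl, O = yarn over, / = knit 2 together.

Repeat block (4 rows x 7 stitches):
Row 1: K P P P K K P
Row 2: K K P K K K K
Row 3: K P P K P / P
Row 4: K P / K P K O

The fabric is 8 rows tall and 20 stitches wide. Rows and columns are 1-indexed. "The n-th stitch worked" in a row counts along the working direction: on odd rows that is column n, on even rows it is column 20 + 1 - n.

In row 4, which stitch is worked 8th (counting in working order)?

Row 4 uses chart row ((4-1) mod 4)+1 = 4. Row 4 is even, so WS.
Chart row 4 tiled across columns 1-20: K P / K P K O K P / K P K O K P / K P K
WS row: flip the tiled sequence (start at column 20) and apply K<->P; O and / stay.
Row 4 as worked: P K P / K P O P K P / K P O P K P / K P
Stitch 8 in working order -> P

Result:
P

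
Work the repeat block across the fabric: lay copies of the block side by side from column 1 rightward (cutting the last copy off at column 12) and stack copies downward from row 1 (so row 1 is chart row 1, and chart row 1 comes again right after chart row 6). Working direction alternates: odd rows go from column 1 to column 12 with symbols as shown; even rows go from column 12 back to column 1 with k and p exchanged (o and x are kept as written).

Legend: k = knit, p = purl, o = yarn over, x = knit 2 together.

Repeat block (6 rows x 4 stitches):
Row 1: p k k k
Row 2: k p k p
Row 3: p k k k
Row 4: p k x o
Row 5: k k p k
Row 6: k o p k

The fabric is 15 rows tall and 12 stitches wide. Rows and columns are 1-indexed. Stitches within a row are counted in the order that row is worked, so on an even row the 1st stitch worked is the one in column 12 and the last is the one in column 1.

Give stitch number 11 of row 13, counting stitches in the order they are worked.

Row 13: (13-1) mod 6 = 0, so use chart row 1. Odd row -> RS.
Chart row 1 tiled across columns 1-12: p k k k p k k k p k k k
RS: work column 1 to column 12, symbols as charted — the tiled row is the row as worked.
Counting 11 along the worked row gives k.

Stitch:
k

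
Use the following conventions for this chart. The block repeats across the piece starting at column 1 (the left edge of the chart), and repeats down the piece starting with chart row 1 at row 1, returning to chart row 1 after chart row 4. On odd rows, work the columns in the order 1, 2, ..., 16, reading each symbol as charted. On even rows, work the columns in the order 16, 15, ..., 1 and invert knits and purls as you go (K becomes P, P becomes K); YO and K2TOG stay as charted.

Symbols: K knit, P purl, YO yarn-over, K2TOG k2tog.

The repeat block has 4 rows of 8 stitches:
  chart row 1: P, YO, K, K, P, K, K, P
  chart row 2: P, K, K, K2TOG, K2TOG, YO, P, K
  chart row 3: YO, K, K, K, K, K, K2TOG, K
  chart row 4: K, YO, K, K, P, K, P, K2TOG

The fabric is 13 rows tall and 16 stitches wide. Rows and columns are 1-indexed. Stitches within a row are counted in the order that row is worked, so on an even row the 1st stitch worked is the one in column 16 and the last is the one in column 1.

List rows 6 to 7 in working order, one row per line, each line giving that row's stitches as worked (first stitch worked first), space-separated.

Row 6: chart row 2, WS - tiled (columns 1-16): P K K K2TOG K2TOG YO P K P K K K2TOG K2TOG YO P K; work from column 16 back to 1 with K<->P swapped.
Row 7: chart row 3, RS - tile across columns 1-16 and work as-is.

Rows as worked:
P K YO K2TOG K2TOG P P K P K YO K2TOG K2TOG P P K
YO K K K K K K2TOG K YO K K K K K K2TOG K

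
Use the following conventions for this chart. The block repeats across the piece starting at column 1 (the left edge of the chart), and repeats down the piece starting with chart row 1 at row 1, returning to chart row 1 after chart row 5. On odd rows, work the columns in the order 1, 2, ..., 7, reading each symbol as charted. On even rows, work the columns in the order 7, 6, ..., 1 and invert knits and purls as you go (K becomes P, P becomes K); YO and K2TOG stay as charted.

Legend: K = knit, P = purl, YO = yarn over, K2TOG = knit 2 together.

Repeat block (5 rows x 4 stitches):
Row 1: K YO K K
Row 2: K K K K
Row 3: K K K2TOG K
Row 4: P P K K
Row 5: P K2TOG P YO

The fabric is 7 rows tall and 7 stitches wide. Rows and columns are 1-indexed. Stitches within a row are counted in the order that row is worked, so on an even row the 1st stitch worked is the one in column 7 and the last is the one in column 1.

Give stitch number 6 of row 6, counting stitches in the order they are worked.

Row 6 uses chart row ((6-1) mod 5)+1 = 1. Row 6 is even, so WS.
Chart row 1 tiled across columns 1-7: K YO K K K YO K
WS row: flip the tiled sequence (start at column 7) and apply K<->P; YO and K2TOG stay.
Row 6 as worked: P YO P P P YO P
The 6th stitch worked is YO.

Result:
YO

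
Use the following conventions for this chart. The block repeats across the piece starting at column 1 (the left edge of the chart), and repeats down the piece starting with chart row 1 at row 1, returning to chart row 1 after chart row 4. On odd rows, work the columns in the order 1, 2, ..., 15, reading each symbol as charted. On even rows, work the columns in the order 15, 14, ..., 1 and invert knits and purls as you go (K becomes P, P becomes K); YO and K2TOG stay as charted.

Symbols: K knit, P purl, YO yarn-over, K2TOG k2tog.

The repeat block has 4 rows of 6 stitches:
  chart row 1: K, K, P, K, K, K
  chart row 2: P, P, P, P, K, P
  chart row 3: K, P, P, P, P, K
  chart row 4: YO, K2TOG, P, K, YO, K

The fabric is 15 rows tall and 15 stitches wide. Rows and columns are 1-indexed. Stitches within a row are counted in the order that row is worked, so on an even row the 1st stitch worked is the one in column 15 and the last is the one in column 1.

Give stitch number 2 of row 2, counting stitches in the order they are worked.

For row 2: chart row = ((2-1) mod 4) + 1 = 2; this is a WS (even) row.
Chart row 2 tiled across columns 1-15: P P P P K P P P P P K P P P P
Wrong side: read the tiled row from column 15 down to 1 and exchange K with P (leave YO, K2TOG).
Row 2 as worked: K K K K P K K K K K P K K K K
The 2nd stitch worked is K.

Result:
K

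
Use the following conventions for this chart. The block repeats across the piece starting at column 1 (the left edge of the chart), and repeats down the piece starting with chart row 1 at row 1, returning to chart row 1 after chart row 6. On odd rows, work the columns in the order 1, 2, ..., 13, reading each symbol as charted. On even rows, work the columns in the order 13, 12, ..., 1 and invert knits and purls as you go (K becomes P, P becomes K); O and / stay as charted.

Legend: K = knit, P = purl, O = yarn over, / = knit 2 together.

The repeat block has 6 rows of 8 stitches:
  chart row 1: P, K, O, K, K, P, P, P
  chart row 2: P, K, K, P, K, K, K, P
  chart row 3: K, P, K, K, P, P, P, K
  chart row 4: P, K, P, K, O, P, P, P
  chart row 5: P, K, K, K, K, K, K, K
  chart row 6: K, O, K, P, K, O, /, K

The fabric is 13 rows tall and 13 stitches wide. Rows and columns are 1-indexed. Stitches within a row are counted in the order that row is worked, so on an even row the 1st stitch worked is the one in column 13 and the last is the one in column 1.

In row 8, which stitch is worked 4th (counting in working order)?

For row 8: chart row = ((8-1) mod 6) + 1 = 2; this is a WS (even) row.
Chart row 2 tiled across columns 1-13: P K K P K K K P P K K P K
Wrong side: read the tiled row from column 13 down to 1 and exchange K with P (leave O, /).
Row 8 as worked: P K P P K K P P P K P P K
The 4th stitch worked is P.

== STITCH ==
P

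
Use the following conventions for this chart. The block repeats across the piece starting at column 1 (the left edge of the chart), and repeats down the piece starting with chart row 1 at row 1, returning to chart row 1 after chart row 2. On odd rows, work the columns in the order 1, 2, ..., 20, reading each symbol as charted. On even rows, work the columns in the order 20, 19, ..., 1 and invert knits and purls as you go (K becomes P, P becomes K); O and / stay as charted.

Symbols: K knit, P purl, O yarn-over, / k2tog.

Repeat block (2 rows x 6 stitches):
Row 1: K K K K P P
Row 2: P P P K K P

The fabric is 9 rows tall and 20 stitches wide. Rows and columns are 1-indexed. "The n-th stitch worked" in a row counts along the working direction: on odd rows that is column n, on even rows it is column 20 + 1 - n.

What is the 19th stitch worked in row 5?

Row 5 uses chart row ((5-1) mod 2)+1 = 1. Row 5 is odd, so RS.
Chart row 1 tiled across columns 1-20: K K K K P P K K K K P P K K K K P P K K
RS row: no reversal, no swap; stitch n worked = column n.
Counting 19 along the worked row gives K.

Result:
K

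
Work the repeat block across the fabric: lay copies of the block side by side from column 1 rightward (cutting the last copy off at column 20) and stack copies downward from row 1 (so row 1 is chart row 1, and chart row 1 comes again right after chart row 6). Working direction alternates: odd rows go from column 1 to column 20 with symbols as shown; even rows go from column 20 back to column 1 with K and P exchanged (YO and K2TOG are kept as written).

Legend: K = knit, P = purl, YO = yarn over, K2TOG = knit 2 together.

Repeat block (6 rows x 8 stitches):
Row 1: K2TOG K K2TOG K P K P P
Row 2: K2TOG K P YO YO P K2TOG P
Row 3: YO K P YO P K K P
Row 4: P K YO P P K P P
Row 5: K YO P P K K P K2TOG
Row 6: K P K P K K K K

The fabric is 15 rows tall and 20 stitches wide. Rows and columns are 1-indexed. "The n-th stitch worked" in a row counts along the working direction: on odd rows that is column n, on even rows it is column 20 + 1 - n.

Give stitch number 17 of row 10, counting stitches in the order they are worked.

For row 10: chart row = ((10-1) mod 6) + 1 = 4; this is a WS (even) row.
Chart row 4 tiled across columns 1-20: P K YO P P K P P P K YO P P K P P P K YO P
Wrong side: read the tiled row from column 20 down to 1 and exchange K with P (leave YO, K2TOG).
Row 10 as worked: K YO P K K K P K K YO P K K K P K K YO P K
Counting 17 along the worked row gives K.

Result:
K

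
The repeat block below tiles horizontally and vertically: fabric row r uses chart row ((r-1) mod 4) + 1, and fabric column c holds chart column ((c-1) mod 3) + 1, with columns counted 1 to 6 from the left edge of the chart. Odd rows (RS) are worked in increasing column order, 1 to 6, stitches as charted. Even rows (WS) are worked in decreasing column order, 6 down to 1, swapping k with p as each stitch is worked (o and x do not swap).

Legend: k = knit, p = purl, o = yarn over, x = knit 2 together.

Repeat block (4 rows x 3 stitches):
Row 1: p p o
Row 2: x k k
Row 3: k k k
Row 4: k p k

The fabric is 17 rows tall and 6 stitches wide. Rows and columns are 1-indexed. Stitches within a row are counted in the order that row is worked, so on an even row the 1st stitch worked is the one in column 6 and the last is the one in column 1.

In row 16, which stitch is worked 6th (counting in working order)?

Row 16 uses chart row ((16-1) mod 4)+1 = 4. Row 16 is even, so WS.
Chart row 4 tiled across columns 1-6: k p k k p k
WS row: flip the tiled sequence (start at column 6) and apply k<->p; o and x stay.
Row 16 as worked: p k p p k p
Counting 6 along the worked row gives p.

== STITCH ==
p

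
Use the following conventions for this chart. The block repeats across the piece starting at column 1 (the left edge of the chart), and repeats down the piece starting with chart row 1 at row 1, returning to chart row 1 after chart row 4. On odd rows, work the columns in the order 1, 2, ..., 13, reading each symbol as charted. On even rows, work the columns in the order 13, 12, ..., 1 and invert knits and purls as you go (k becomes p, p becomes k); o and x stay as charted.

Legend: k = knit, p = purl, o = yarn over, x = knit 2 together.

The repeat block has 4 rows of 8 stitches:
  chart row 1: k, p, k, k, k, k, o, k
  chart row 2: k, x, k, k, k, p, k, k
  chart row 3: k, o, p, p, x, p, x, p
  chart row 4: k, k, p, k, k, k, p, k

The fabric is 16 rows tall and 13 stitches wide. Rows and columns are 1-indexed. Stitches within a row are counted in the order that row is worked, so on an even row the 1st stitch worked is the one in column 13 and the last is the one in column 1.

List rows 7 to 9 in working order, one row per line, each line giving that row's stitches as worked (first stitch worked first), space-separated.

Rows as worked:
k o p p x p x p k o p p x
p p k p p p k p p p k p p
k p k k k k o k k p k k k

Derivation:
Row 7: chart row 3, RS - tile across columns 1-13 and work as-is.
Row 8: chart row 4, WS - tiled (columns 1-13): k k p k k k p k k k p k k; work from column 13 back to 1 with k<->p swapped.
Row 9: chart row 1, RS - tile across columns 1-13 and work as-is.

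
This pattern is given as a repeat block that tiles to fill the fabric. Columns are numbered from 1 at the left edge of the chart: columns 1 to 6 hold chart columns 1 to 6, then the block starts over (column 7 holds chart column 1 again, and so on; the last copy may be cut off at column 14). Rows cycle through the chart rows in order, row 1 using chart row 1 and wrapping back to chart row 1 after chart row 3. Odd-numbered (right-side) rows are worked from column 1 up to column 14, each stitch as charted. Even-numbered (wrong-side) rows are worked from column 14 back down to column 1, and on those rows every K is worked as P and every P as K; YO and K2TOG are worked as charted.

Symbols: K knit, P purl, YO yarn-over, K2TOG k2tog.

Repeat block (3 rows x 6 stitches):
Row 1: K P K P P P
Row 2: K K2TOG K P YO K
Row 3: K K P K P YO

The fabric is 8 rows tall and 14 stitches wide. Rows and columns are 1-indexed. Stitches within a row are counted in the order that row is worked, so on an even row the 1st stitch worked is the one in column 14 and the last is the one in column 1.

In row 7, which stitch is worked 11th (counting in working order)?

Result:
P

Derivation:
Row 7 uses chart row ((7-1) mod 3)+1 = 1. Row 7 is odd, so RS.
Chart row 1 tiled across columns 1-14: K P K P P P K P K P P P K P
Right side: take the tiled row as-is (worked left to right from column 1).
Counting 11 along the worked row gives P.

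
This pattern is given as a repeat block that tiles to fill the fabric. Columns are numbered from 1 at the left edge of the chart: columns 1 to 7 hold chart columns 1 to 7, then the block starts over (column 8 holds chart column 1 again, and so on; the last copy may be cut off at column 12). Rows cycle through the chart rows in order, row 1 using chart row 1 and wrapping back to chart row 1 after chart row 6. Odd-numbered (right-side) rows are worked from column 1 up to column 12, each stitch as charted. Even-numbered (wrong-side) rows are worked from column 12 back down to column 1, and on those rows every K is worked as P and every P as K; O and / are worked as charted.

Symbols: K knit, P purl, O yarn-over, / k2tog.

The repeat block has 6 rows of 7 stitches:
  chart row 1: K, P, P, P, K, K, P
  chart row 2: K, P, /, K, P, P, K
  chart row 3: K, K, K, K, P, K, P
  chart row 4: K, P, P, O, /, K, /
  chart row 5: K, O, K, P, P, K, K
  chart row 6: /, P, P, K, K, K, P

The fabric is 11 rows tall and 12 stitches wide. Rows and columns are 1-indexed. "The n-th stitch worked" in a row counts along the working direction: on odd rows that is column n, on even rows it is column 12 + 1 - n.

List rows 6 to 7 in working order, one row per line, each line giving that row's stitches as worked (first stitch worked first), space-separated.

== ROWS AS WORKED ==
P P K K / K P P P K K /
K P P P K K P K P P P K

Derivation:
Row 6: chart row 6, WS - tiled (columns 1-12): / P P K K K P / P P K K; work from column 12 back to 1 with K<->P swapped.
Row 7: chart row 1, RS - tile across columns 1-12 and work as-is.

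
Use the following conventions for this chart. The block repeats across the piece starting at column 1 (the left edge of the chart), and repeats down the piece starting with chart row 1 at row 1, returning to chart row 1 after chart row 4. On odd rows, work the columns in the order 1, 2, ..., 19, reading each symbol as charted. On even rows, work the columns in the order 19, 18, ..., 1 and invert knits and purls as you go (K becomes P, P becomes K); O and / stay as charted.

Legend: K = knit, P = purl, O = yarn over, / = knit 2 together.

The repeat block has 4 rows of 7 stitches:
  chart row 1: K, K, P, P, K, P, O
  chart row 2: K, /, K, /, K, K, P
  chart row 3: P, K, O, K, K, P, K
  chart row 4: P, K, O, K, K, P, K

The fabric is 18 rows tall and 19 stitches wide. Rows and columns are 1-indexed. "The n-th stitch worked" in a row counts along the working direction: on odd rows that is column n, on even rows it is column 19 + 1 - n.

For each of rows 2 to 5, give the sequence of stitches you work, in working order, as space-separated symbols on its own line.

Row 2: chart row 2, WS - tiled (columns 1-19): K / K / K K P K / K / K K P K / K / K; work from column 19 back to 1 with K<->P swapped.
Row 3: chart row 3, RS - tile across columns 1-19 and work as-is.
Row 4: chart row 4, WS - tiled (columns 1-19): P K O K K P K P K O K K P K P K O K K; work from column 19 back to 1 with K<->P swapped.
Row 5: chart row 1, RS - tile across columns 1-19 and work as-is.

Rows as worked:
P / P / P K P P / P / P K P P / P / P
P K O K K P K P K O K K P K P K O K K
P P O P K P K P P O P K P K P P O P K
K K P P K P O K K P P K P O K K P P K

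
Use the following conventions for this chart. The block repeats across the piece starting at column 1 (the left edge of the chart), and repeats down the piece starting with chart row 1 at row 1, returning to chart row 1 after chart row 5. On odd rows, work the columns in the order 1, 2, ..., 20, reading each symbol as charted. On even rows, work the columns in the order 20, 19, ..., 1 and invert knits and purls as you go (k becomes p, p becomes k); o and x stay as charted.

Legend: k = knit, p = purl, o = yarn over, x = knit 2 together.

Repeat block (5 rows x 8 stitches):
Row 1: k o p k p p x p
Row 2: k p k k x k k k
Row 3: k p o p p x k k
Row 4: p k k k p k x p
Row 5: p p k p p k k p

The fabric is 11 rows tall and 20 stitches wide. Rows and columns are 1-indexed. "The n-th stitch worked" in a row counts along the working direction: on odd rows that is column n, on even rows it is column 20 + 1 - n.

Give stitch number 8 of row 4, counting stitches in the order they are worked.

== STITCH ==
k

Derivation:
Row 4 uses chart row ((4-1) mod 5)+1 = 4. Row 4 is even, so WS.
Chart row 4 tiled across columns 1-20: p k k k p k x p p k k k p k x p p k k k
Wrong side: read the tiled row from column 20 down to 1 and exchange k with p (leave o, x).
Row 4 as worked: p p p k k x p k p p p k k x p k p p p k
The 8th stitch worked is k.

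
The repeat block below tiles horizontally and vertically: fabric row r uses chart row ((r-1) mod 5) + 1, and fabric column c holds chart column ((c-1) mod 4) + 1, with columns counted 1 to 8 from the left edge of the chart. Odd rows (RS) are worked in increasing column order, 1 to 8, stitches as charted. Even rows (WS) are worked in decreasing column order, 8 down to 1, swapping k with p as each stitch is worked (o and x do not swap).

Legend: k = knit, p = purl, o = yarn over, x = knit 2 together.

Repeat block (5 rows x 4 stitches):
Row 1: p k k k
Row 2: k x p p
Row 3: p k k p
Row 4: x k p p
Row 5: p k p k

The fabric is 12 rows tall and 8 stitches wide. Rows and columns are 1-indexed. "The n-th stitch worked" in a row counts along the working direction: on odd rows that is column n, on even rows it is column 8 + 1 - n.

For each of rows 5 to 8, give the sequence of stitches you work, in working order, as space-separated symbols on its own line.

Row 5: chart row 5, RS - tile across columns 1-8 and work as-is.
Row 6: chart row 1, WS - tiled (columns 1-8): p k k k p k k k; work from column 8 back to 1 with k<->p swapped.
Row 7: chart row 2, RS - tile across columns 1-8 and work as-is.
Row 8: chart row 3, WS - tiled (columns 1-8): p k k p p k k p; work from column 8 back to 1 with k<->p swapped.

Result:
p k p k p k p k
p p p k p p p k
k x p p k x p p
k p p k k p p k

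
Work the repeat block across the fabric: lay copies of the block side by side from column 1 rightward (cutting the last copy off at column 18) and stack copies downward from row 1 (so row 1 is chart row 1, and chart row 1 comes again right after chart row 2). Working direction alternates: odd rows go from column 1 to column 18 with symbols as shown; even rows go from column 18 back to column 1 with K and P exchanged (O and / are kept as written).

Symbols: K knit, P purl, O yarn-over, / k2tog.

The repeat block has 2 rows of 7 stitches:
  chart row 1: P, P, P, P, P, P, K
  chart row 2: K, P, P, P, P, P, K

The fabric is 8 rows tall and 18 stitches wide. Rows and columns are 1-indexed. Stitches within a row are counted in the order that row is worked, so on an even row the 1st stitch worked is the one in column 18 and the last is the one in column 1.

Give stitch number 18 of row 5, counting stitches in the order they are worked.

Stitch:
P

Derivation:
Row 5: (5-1) mod 2 = 0, so use chart row 1. Odd row -> RS.
Chart row 1 tiled across columns 1-18: P P P P P P K P P P P P P K P P P P
Right side: take the tiled row as-is (worked left to right from column 1).
Counting 18 along the worked row gives P.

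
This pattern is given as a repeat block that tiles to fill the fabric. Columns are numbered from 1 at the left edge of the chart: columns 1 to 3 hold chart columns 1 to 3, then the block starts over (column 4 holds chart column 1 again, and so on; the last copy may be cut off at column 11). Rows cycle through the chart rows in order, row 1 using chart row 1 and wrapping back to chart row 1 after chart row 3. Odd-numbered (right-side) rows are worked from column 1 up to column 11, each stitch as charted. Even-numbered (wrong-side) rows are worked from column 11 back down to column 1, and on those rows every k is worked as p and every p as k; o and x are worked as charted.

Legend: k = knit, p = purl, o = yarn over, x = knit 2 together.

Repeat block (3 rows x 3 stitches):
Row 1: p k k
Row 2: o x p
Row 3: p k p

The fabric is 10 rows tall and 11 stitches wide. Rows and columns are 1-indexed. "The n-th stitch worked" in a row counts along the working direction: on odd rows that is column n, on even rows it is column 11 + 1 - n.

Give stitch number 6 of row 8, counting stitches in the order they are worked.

Result:
k

Derivation:
Row 8: (8-1) mod 3 = 1, so use chart row 2. Even row -> WS.
Chart row 2 tiled across columns 1-11: o x p o x p o x p o x
WS row: flip the tiled sequence (start at column 11) and apply k<->p; o and x stay.
Row 8 as worked: x o k x o k x o k x o
Counting 6 along the worked row gives k.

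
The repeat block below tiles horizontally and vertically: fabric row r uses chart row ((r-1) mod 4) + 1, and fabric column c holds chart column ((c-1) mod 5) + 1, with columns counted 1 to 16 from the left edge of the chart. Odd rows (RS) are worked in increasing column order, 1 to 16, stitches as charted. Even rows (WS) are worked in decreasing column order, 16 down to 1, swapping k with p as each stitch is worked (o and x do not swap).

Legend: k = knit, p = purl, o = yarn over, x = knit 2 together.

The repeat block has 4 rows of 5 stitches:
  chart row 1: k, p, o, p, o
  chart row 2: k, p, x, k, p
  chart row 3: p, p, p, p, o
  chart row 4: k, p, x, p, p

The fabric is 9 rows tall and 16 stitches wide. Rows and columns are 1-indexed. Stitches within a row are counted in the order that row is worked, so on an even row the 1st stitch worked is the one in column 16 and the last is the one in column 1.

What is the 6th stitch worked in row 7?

For row 7: chart row = ((7-1) mod 4) + 1 = 3; this is a RS (odd) row.
Chart row 3 tiled across columns 1-16: p p p p o p p p p o p p p p o p
RS: work column 1 to column 16, symbols as charted — the tiled row is the row as worked.
Stitch 6 in working order -> p

Result:
p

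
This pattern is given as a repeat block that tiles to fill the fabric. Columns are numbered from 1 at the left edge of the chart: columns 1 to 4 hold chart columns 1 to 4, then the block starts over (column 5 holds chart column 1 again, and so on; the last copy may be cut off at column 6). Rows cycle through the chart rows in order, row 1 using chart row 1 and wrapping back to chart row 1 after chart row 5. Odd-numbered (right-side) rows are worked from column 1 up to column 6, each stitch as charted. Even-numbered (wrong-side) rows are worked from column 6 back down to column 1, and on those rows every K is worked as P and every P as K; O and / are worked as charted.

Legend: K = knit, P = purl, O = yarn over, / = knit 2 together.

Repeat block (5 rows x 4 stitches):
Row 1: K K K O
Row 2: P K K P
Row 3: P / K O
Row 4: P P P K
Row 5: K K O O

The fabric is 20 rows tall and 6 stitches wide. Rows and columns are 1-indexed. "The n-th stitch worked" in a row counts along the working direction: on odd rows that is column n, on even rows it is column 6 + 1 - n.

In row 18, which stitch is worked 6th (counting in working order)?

Row 18: (18-1) mod 5 = 2, so use chart row 3. Even row -> WS.
Chart row 3 tiled across columns 1-6: P / K O P /
Wrong side: read the tiled row from column 6 down to 1 and exchange K with P (leave O, /).
Row 18 as worked: / K O P / K
Stitch 6 in working order -> K

Result:
K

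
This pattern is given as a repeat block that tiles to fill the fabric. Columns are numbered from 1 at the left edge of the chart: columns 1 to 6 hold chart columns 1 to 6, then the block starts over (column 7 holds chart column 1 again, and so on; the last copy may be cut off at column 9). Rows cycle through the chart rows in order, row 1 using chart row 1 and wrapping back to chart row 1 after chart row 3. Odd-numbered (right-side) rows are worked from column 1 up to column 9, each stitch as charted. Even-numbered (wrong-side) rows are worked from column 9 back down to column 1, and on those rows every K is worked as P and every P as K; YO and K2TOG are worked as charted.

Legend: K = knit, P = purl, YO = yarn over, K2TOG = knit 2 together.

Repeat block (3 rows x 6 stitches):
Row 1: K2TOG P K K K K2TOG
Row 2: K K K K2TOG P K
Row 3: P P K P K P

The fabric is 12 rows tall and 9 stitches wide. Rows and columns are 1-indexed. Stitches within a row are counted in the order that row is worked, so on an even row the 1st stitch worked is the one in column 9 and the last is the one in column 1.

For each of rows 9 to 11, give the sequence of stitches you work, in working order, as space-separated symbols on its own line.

Row 9: chart row 3, RS - tile across columns 1-9 and work as-is.
Row 10: chart row 1, WS - tiled (columns 1-9): K2TOG P K K K K2TOG K2TOG P K; work from column 9 back to 1 with K<->P swapped.
Row 11: chart row 2, RS - tile across columns 1-9 and work as-is.

Result:
P P K P K P P P K
P K K2TOG K2TOG P P P K K2TOG
K K K K2TOG P K K K K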